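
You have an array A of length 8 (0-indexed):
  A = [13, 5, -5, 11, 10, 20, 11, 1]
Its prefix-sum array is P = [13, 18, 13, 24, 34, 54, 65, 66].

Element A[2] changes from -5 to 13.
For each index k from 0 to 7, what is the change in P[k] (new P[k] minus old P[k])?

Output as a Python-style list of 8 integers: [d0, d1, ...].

Answer: [0, 0, 18, 18, 18, 18, 18, 18]

Derivation:
Element change: A[2] -5 -> 13, delta = 18
For k < 2: P[k] unchanged, delta_P[k] = 0
For k >= 2: P[k] shifts by exactly 18
Delta array: [0, 0, 18, 18, 18, 18, 18, 18]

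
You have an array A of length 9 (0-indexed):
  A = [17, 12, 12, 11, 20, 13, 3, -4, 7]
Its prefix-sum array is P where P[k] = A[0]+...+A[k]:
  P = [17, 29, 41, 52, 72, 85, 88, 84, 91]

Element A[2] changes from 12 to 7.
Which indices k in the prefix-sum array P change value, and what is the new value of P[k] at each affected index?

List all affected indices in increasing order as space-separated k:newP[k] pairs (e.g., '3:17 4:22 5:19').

Answer: 2:36 3:47 4:67 5:80 6:83 7:79 8:86

Derivation:
P[k] = A[0] + ... + A[k]
P[k] includes A[2] iff k >= 2
Affected indices: 2, 3, ..., 8; delta = -5
  P[2]: 41 + -5 = 36
  P[3]: 52 + -5 = 47
  P[4]: 72 + -5 = 67
  P[5]: 85 + -5 = 80
  P[6]: 88 + -5 = 83
  P[7]: 84 + -5 = 79
  P[8]: 91 + -5 = 86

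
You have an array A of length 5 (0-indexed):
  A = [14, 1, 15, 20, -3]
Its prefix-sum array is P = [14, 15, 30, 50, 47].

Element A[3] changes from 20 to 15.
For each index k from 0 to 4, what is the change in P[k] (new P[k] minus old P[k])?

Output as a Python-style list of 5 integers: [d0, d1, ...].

Element change: A[3] 20 -> 15, delta = -5
For k < 3: P[k] unchanged, delta_P[k] = 0
For k >= 3: P[k] shifts by exactly -5
Delta array: [0, 0, 0, -5, -5]

Answer: [0, 0, 0, -5, -5]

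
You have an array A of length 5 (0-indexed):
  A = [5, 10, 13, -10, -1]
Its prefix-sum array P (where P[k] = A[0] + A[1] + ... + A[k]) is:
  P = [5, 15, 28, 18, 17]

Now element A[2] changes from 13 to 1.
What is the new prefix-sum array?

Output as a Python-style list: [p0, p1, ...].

Change: A[2] 13 -> 1, delta = -12
P[k] for k < 2: unchanged (A[2] not included)
P[k] for k >= 2: shift by delta = -12
  P[0] = 5 + 0 = 5
  P[1] = 15 + 0 = 15
  P[2] = 28 + -12 = 16
  P[3] = 18 + -12 = 6
  P[4] = 17 + -12 = 5

Answer: [5, 15, 16, 6, 5]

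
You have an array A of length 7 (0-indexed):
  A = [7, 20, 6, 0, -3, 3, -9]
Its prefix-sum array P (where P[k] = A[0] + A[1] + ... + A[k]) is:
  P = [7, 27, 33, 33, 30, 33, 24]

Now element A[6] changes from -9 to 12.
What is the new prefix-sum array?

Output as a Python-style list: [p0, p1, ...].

Answer: [7, 27, 33, 33, 30, 33, 45]

Derivation:
Change: A[6] -9 -> 12, delta = 21
P[k] for k < 6: unchanged (A[6] not included)
P[k] for k >= 6: shift by delta = 21
  P[0] = 7 + 0 = 7
  P[1] = 27 + 0 = 27
  P[2] = 33 + 0 = 33
  P[3] = 33 + 0 = 33
  P[4] = 30 + 0 = 30
  P[5] = 33 + 0 = 33
  P[6] = 24 + 21 = 45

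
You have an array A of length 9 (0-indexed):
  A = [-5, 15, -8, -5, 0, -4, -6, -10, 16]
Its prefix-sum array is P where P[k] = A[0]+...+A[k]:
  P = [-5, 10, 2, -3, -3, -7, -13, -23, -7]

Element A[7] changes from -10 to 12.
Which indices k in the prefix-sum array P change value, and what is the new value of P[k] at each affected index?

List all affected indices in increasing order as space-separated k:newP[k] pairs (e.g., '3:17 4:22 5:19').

P[k] = A[0] + ... + A[k]
P[k] includes A[7] iff k >= 7
Affected indices: 7, 8, ..., 8; delta = 22
  P[7]: -23 + 22 = -1
  P[8]: -7 + 22 = 15

Answer: 7:-1 8:15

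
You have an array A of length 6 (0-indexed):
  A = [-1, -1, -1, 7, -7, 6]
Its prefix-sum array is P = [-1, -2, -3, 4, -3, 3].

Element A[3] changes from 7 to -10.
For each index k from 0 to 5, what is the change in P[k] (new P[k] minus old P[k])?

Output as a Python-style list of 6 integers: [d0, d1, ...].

Answer: [0, 0, 0, -17, -17, -17]

Derivation:
Element change: A[3] 7 -> -10, delta = -17
For k < 3: P[k] unchanged, delta_P[k] = 0
For k >= 3: P[k] shifts by exactly -17
Delta array: [0, 0, 0, -17, -17, -17]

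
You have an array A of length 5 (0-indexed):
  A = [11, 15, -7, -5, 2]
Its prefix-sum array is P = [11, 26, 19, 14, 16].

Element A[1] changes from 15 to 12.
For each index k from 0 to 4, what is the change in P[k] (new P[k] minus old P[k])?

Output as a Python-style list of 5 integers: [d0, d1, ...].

Element change: A[1] 15 -> 12, delta = -3
For k < 1: P[k] unchanged, delta_P[k] = 0
For k >= 1: P[k] shifts by exactly -3
Delta array: [0, -3, -3, -3, -3]

Answer: [0, -3, -3, -3, -3]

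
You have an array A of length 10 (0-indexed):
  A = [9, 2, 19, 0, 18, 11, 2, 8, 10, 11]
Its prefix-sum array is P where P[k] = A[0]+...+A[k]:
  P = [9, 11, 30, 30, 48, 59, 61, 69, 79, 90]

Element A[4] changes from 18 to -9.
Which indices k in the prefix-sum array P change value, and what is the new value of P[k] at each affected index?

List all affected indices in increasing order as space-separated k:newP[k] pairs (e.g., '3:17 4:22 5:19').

P[k] = A[0] + ... + A[k]
P[k] includes A[4] iff k >= 4
Affected indices: 4, 5, ..., 9; delta = -27
  P[4]: 48 + -27 = 21
  P[5]: 59 + -27 = 32
  P[6]: 61 + -27 = 34
  P[7]: 69 + -27 = 42
  P[8]: 79 + -27 = 52
  P[9]: 90 + -27 = 63

Answer: 4:21 5:32 6:34 7:42 8:52 9:63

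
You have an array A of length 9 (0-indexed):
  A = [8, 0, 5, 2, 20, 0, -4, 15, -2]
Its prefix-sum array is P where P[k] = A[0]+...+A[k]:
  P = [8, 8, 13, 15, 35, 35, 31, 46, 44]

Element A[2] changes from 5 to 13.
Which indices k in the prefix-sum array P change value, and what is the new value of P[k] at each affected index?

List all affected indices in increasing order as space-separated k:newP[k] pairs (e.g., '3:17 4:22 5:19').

P[k] = A[0] + ... + A[k]
P[k] includes A[2] iff k >= 2
Affected indices: 2, 3, ..., 8; delta = 8
  P[2]: 13 + 8 = 21
  P[3]: 15 + 8 = 23
  P[4]: 35 + 8 = 43
  P[5]: 35 + 8 = 43
  P[6]: 31 + 8 = 39
  P[7]: 46 + 8 = 54
  P[8]: 44 + 8 = 52

Answer: 2:21 3:23 4:43 5:43 6:39 7:54 8:52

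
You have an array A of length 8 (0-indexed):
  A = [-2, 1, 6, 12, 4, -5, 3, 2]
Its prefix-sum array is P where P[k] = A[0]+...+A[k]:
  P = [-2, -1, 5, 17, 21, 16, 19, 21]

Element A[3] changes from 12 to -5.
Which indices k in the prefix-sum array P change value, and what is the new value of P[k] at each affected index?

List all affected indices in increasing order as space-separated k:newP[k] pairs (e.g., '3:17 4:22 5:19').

Answer: 3:0 4:4 5:-1 6:2 7:4

Derivation:
P[k] = A[0] + ... + A[k]
P[k] includes A[3] iff k >= 3
Affected indices: 3, 4, ..., 7; delta = -17
  P[3]: 17 + -17 = 0
  P[4]: 21 + -17 = 4
  P[5]: 16 + -17 = -1
  P[6]: 19 + -17 = 2
  P[7]: 21 + -17 = 4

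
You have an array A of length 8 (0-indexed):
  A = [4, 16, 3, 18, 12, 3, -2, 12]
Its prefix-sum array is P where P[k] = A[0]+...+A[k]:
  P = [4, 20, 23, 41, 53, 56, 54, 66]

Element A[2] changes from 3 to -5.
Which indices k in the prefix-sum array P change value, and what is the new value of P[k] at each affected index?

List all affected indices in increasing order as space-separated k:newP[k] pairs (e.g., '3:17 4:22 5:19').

P[k] = A[0] + ... + A[k]
P[k] includes A[2] iff k >= 2
Affected indices: 2, 3, ..., 7; delta = -8
  P[2]: 23 + -8 = 15
  P[3]: 41 + -8 = 33
  P[4]: 53 + -8 = 45
  P[5]: 56 + -8 = 48
  P[6]: 54 + -8 = 46
  P[7]: 66 + -8 = 58

Answer: 2:15 3:33 4:45 5:48 6:46 7:58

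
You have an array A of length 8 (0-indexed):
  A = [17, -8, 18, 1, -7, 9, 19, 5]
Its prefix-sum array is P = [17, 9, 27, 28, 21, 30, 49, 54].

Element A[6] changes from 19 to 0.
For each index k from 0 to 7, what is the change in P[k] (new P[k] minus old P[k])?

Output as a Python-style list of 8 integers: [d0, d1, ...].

Answer: [0, 0, 0, 0, 0, 0, -19, -19]

Derivation:
Element change: A[6] 19 -> 0, delta = -19
For k < 6: P[k] unchanged, delta_P[k] = 0
For k >= 6: P[k] shifts by exactly -19
Delta array: [0, 0, 0, 0, 0, 0, -19, -19]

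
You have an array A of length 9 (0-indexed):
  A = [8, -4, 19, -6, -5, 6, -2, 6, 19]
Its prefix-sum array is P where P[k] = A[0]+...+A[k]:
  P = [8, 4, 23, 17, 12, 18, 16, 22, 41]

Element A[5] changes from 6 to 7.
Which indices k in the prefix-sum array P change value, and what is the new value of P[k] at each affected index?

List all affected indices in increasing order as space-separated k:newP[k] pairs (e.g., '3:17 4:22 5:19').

Answer: 5:19 6:17 7:23 8:42

Derivation:
P[k] = A[0] + ... + A[k]
P[k] includes A[5] iff k >= 5
Affected indices: 5, 6, ..., 8; delta = 1
  P[5]: 18 + 1 = 19
  P[6]: 16 + 1 = 17
  P[7]: 22 + 1 = 23
  P[8]: 41 + 1 = 42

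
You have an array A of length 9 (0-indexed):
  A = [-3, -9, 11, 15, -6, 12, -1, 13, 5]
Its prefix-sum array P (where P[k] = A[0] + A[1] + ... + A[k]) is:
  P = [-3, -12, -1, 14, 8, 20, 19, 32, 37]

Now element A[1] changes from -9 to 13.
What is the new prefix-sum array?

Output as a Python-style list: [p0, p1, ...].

Answer: [-3, 10, 21, 36, 30, 42, 41, 54, 59]

Derivation:
Change: A[1] -9 -> 13, delta = 22
P[k] for k < 1: unchanged (A[1] not included)
P[k] for k >= 1: shift by delta = 22
  P[0] = -3 + 0 = -3
  P[1] = -12 + 22 = 10
  P[2] = -1 + 22 = 21
  P[3] = 14 + 22 = 36
  P[4] = 8 + 22 = 30
  P[5] = 20 + 22 = 42
  P[6] = 19 + 22 = 41
  P[7] = 32 + 22 = 54
  P[8] = 37 + 22 = 59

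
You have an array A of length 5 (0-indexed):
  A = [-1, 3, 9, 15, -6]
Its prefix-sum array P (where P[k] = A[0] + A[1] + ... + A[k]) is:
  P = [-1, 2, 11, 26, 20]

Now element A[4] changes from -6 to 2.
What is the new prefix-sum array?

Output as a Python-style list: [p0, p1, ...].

Answer: [-1, 2, 11, 26, 28]

Derivation:
Change: A[4] -6 -> 2, delta = 8
P[k] for k < 4: unchanged (A[4] not included)
P[k] for k >= 4: shift by delta = 8
  P[0] = -1 + 0 = -1
  P[1] = 2 + 0 = 2
  P[2] = 11 + 0 = 11
  P[3] = 26 + 0 = 26
  P[4] = 20 + 8 = 28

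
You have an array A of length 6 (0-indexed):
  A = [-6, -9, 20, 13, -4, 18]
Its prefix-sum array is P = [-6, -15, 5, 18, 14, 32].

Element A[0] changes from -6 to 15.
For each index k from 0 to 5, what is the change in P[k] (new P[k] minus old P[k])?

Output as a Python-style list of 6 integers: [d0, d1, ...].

Answer: [21, 21, 21, 21, 21, 21]

Derivation:
Element change: A[0] -6 -> 15, delta = 21
For k < 0: P[k] unchanged, delta_P[k] = 0
For k >= 0: P[k] shifts by exactly 21
Delta array: [21, 21, 21, 21, 21, 21]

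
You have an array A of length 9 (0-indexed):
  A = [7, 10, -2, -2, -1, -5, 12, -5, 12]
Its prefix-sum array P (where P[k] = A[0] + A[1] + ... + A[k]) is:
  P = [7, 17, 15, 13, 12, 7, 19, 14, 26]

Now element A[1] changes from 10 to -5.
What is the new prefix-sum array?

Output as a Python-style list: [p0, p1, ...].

Change: A[1] 10 -> -5, delta = -15
P[k] for k < 1: unchanged (A[1] not included)
P[k] for k >= 1: shift by delta = -15
  P[0] = 7 + 0 = 7
  P[1] = 17 + -15 = 2
  P[2] = 15 + -15 = 0
  P[3] = 13 + -15 = -2
  P[4] = 12 + -15 = -3
  P[5] = 7 + -15 = -8
  P[6] = 19 + -15 = 4
  P[7] = 14 + -15 = -1
  P[8] = 26 + -15 = 11

Answer: [7, 2, 0, -2, -3, -8, 4, -1, 11]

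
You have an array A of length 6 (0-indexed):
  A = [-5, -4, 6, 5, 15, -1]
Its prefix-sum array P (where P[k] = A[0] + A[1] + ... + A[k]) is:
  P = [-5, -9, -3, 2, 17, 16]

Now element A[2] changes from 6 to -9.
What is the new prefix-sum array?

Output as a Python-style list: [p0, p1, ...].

Answer: [-5, -9, -18, -13, 2, 1]

Derivation:
Change: A[2] 6 -> -9, delta = -15
P[k] for k < 2: unchanged (A[2] not included)
P[k] for k >= 2: shift by delta = -15
  P[0] = -5 + 0 = -5
  P[1] = -9 + 0 = -9
  P[2] = -3 + -15 = -18
  P[3] = 2 + -15 = -13
  P[4] = 17 + -15 = 2
  P[5] = 16 + -15 = 1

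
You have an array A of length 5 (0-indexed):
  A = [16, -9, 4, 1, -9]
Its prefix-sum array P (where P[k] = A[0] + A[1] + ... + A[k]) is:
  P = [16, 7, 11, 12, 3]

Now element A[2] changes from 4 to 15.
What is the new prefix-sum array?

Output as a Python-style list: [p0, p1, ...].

Answer: [16, 7, 22, 23, 14]

Derivation:
Change: A[2] 4 -> 15, delta = 11
P[k] for k < 2: unchanged (A[2] not included)
P[k] for k >= 2: shift by delta = 11
  P[0] = 16 + 0 = 16
  P[1] = 7 + 0 = 7
  P[2] = 11 + 11 = 22
  P[3] = 12 + 11 = 23
  P[4] = 3 + 11 = 14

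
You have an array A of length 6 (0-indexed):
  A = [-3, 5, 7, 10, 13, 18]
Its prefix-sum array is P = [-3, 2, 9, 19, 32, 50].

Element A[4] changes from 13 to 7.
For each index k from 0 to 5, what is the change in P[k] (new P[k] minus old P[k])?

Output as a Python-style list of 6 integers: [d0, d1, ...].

Element change: A[4] 13 -> 7, delta = -6
For k < 4: P[k] unchanged, delta_P[k] = 0
For k >= 4: P[k] shifts by exactly -6
Delta array: [0, 0, 0, 0, -6, -6]

Answer: [0, 0, 0, 0, -6, -6]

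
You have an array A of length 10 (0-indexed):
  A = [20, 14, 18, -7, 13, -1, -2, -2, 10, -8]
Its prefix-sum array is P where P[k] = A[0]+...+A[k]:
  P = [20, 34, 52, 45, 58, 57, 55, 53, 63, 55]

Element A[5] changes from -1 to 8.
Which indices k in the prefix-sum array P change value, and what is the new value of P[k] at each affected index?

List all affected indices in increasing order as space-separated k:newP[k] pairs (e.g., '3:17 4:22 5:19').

Answer: 5:66 6:64 7:62 8:72 9:64

Derivation:
P[k] = A[0] + ... + A[k]
P[k] includes A[5] iff k >= 5
Affected indices: 5, 6, ..., 9; delta = 9
  P[5]: 57 + 9 = 66
  P[6]: 55 + 9 = 64
  P[7]: 53 + 9 = 62
  P[8]: 63 + 9 = 72
  P[9]: 55 + 9 = 64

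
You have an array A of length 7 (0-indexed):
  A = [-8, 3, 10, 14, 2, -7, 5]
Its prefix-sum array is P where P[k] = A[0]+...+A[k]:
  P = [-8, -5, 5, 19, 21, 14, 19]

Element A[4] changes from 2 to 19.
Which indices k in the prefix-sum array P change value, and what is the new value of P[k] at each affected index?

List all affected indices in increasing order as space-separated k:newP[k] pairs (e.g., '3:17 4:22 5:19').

P[k] = A[0] + ... + A[k]
P[k] includes A[4] iff k >= 4
Affected indices: 4, 5, ..., 6; delta = 17
  P[4]: 21 + 17 = 38
  P[5]: 14 + 17 = 31
  P[6]: 19 + 17 = 36

Answer: 4:38 5:31 6:36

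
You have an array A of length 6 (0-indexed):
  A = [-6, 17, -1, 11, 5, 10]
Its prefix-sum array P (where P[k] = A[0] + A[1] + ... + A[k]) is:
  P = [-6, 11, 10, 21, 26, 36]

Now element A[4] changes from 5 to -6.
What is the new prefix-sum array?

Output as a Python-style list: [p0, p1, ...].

Answer: [-6, 11, 10, 21, 15, 25]

Derivation:
Change: A[4] 5 -> -6, delta = -11
P[k] for k < 4: unchanged (A[4] not included)
P[k] for k >= 4: shift by delta = -11
  P[0] = -6 + 0 = -6
  P[1] = 11 + 0 = 11
  P[2] = 10 + 0 = 10
  P[3] = 21 + 0 = 21
  P[4] = 26 + -11 = 15
  P[5] = 36 + -11 = 25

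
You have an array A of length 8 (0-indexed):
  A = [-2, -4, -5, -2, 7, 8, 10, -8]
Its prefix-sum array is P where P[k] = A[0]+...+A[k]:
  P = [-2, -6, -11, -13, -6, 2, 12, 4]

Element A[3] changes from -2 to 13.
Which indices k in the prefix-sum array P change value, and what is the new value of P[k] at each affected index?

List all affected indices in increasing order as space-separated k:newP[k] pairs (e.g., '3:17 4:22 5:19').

P[k] = A[0] + ... + A[k]
P[k] includes A[3] iff k >= 3
Affected indices: 3, 4, ..., 7; delta = 15
  P[3]: -13 + 15 = 2
  P[4]: -6 + 15 = 9
  P[5]: 2 + 15 = 17
  P[6]: 12 + 15 = 27
  P[7]: 4 + 15 = 19

Answer: 3:2 4:9 5:17 6:27 7:19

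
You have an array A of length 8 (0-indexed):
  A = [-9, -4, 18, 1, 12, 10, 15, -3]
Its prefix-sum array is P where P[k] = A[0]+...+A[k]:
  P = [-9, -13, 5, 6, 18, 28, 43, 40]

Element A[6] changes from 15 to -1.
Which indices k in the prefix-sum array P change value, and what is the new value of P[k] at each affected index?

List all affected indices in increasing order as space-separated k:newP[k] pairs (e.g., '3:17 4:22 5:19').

P[k] = A[0] + ... + A[k]
P[k] includes A[6] iff k >= 6
Affected indices: 6, 7, ..., 7; delta = -16
  P[6]: 43 + -16 = 27
  P[7]: 40 + -16 = 24

Answer: 6:27 7:24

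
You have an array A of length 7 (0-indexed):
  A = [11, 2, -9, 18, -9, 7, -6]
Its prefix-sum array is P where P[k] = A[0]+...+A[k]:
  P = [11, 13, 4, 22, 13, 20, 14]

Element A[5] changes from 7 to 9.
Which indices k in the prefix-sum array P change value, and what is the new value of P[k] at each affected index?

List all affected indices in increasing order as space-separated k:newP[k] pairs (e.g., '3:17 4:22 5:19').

Answer: 5:22 6:16

Derivation:
P[k] = A[0] + ... + A[k]
P[k] includes A[5] iff k >= 5
Affected indices: 5, 6, ..., 6; delta = 2
  P[5]: 20 + 2 = 22
  P[6]: 14 + 2 = 16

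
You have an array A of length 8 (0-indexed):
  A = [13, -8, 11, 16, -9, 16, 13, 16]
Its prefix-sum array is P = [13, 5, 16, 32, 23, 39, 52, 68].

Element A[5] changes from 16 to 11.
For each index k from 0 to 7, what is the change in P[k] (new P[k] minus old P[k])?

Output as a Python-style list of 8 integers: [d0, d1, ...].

Answer: [0, 0, 0, 0, 0, -5, -5, -5]

Derivation:
Element change: A[5] 16 -> 11, delta = -5
For k < 5: P[k] unchanged, delta_P[k] = 0
For k >= 5: P[k] shifts by exactly -5
Delta array: [0, 0, 0, 0, 0, -5, -5, -5]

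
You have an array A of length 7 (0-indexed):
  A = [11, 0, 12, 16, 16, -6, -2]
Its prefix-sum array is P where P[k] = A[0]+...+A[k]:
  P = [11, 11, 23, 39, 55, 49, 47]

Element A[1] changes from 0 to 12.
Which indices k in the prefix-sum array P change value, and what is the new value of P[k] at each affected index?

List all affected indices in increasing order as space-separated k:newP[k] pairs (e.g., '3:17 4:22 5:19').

P[k] = A[0] + ... + A[k]
P[k] includes A[1] iff k >= 1
Affected indices: 1, 2, ..., 6; delta = 12
  P[1]: 11 + 12 = 23
  P[2]: 23 + 12 = 35
  P[3]: 39 + 12 = 51
  P[4]: 55 + 12 = 67
  P[5]: 49 + 12 = 61
  P[6]: 47 + 12 = 59

Answer: 1:23 2:35 3:51 4:67 5:61 6:59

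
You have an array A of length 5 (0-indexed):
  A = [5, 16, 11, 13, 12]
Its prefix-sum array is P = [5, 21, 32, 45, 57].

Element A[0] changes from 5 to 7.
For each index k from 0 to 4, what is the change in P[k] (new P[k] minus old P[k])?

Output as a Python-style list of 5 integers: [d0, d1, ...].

Element change: A[0] 5 -> 7, delta = 2
For k < 0: P[k] unchanged, delta_P[k] = 0
For k >= 0: P[k] shifts by exactly 2
Delta array: [2, 2, 2, 2, 2]

Answer: [2, 2, 2, 2, 2]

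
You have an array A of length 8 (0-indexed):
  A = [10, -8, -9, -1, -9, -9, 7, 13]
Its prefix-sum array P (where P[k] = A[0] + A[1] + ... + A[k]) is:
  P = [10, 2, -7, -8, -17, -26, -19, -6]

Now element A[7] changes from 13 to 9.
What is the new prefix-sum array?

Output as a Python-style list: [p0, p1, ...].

Change: A[7] 13 -> 9, delta = -4
P[k] for k < 7: unchanged (A[7] not included)
P[k] for k >= 7: shift by delta = -4
  P[0] = 10 + 0 = 10
  P[1] = 2 + 0 = 2
  P[2] = -7 + 0 = -7
  P[3] = -8 + 0 = -8
  P[4] = -17 + 0 = -17
  P[5] = -26 + 0 = -26
  P[6] = -19 + 0 = -19
  P[7] = -6 + -4 = -10

Answer: [10, 2, -7, -8, -17, -26, -19, -10]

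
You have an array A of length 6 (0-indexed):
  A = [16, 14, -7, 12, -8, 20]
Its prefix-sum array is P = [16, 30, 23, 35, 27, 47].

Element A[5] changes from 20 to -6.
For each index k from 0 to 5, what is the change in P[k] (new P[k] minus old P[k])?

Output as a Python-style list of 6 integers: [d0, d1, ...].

Element change: A[5] 20 -> -6, delta = -26
For k < 5: P[k] unchanged, delta_P[k] = 0
For k >= 5: P[k] shifts by exactly -26
Delta array: [0, 0, 0, 0, 0, -26]

Answer: [0, 0, 0, 0, 0, -26]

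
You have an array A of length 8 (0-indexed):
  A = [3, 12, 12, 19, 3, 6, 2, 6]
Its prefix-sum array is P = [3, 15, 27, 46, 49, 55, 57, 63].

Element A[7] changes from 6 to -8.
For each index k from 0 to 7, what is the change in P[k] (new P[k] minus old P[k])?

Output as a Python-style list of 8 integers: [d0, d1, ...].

Answer: [0, 0, 0, 0, 0, 0, 0, -14]

Derivation:
Element change: A[7] 6 -> -8, delta = -14
For k < 7: P[k] unchanged, delta_P[k] = 0
For k >= 7: P[k] shifts by exactly -14
Delta array: [0, 0, 0, 0, 0, 0, 0, -14]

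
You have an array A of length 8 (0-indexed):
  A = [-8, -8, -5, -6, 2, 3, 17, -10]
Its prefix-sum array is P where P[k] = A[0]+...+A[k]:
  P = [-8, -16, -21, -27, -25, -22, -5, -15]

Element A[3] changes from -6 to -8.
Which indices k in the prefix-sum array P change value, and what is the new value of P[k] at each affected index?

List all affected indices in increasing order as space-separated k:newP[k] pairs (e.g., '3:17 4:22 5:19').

P[k] = A[0] + ... + A[k]
P[k] includes A[3] iff k >= 3
Affected indices: 3, 4, ..., 7; delta = -2
  P[3]: -27 + -2 = -29
  P[4]: -25 + -2 = -27
  P[5]: -22 + -2 = -24
  P[6]: -5 + -2 = -7
  P[7]: -15 + -2 = -17

Answer: 3:-29 4:-27 5:-24 6:-7 7:-17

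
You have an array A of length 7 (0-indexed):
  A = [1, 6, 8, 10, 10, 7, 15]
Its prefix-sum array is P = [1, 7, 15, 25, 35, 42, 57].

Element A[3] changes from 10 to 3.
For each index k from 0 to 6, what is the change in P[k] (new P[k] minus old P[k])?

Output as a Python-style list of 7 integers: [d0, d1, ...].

Answer: [0, 0, 0, -7, -7, -7, -7]

Derivation:
Element change: A[3] 10 -> 3, delta = -7
For k < 3: P[k] unchanged, delta_P[k] = 0
For k >= 3: P[k] shifts by exactly -7
Delta array: [0, 0, 0, -7, -7, -7, -7]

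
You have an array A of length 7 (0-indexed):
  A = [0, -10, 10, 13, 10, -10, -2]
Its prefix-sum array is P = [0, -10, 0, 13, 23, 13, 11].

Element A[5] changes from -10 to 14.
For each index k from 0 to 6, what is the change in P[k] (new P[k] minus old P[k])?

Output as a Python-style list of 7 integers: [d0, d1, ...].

Answer: [0, 0, 0, 0, 0, 24, 24]

Derivation:
Element change: A[5] -10 -> 14, delta = 24
For k < 5: P[k] unchanged, delta_P[k] = 0
For k >= 5: P[k] shifts by exactly 24
Delta array: [0, 0, 0, 0, 0, 24, 24]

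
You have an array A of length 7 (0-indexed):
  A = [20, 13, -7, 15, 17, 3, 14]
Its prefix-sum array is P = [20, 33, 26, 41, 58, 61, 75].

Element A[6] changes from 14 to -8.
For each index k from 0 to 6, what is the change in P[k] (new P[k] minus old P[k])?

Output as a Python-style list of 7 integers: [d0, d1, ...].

Answer: [0, 0, 0, 0, 0, 0, -22]

Derivation:
Element change: A[6] 14 -> -8, delta = -22
For k < 6: P[k] unchanged, delta_P[k] = 0
For k >= 6: P[k] shifts by exactly -22
Delta array: [0, 0, 0, 0, 0, 0, -22]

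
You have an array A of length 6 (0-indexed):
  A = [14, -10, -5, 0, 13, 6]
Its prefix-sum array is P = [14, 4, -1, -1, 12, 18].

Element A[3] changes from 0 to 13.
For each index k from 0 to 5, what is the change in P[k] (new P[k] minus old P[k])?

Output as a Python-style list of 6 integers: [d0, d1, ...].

Answer: [0, 0, 0, 13, 13, 13]

Derivation:
Element change: A[3] 0 -> 13, delta = 13
For k < 3: P[k] unchanged, delta_P[k] = 0
For k >= 3: P[k] shifts by exactly 13
Delta array: [0, 0, 0, 13, 13, 13]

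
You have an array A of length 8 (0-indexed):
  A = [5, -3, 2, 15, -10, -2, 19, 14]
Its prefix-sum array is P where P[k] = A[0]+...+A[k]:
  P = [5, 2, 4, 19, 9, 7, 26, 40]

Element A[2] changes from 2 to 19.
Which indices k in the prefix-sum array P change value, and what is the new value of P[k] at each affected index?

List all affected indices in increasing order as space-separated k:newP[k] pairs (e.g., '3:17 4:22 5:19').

Answer: 2:21 3:36 4:26 5:24 6:43 7:57

Derivation:
P[k] = A[0] + ... + A[k]
P[k] includes A[2] iff k >= 2
Affected indices: 2, 3, ..., 7; delta = 17
  P[2]: 4 + 17 = 21
  P[3]: 19 + 17 = 36
  P[4]: 9 + 17 = 26
  P[5]: 7 + 17 = 24
  P[6]: 26 + 17 = 43
  P[7]: 40 + 17 = 57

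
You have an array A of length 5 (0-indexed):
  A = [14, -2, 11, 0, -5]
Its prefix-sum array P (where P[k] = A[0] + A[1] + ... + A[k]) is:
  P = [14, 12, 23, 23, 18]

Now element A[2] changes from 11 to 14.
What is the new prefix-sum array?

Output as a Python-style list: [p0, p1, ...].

Answer: [14, 12, 26, 26, 21]

Derivation:
Change: A[2] 11 -> 14, delta = 3
P[k] for k < 2: unchanged (A[2] not included)
P[k] for k >= 2: shift by delta = 3
  P[0] = 14 + 0 = 14
  P[1] = 12 + 0 = 12
  P[2] = 23 + 3 = 26
  P[3] = 23 + 3 = 26
  P[4] = 18 + 3 = 21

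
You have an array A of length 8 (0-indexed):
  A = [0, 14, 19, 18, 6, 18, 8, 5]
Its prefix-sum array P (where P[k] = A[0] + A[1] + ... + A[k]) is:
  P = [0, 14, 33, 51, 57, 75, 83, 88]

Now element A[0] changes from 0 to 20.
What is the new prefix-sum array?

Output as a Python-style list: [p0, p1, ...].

Answer: [20, 34, 53, 71, 77, 95, 103, 108]

Derivation:
Change: A[0] 0 -> 20, delta = 20
P[k] for k < 0: unchanged (A[0] not included)
P[k] for k >= 0: shift by delta = 20
  P[0] = 0 + 20 = 20
  P[1] = 14 + 20 = 34
  P[2] = 33 + 20 = 53
  P[3] = 51 + 20 = 71
  P[4] = 57 + 20 = 77
  P[5] = 75 + 20 = 95
  P[6] = 83 + 20 = 103
  P[7] = 88 + 20 = 108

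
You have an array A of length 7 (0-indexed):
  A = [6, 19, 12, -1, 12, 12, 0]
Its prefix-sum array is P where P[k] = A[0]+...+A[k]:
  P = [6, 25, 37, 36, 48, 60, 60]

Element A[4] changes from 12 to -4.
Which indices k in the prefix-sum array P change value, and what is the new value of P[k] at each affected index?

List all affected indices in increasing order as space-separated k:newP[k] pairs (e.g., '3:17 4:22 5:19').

P[k] = A[0] + ... + A[k]
P[k] includes A[4] iff k >= 4
Affected indices: 4, 5, ..., 6; delta = -16
  P[4]: 48 + -16 = 32
  P[5]: 60 + -16 = 44
  P[6]: 60 + -16 = 44

Answer: 4:32 5:44 6:44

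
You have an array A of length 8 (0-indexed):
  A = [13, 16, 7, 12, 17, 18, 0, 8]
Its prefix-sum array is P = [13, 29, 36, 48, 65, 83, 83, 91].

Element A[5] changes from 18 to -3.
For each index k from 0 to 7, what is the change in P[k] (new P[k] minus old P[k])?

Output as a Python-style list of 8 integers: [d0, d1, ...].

Element change: A[5] 18 -> -3, delta = -21
For k < 5: P[k] unchanged, delta_P[k] = 0
For k >= 5: P[k] shifts by exactly -21
Delta array: [0, 0, 0, 0, 0, -21, -21, -21]

Answer: [0, 0, 0, 0, 0, -21, -21, -21]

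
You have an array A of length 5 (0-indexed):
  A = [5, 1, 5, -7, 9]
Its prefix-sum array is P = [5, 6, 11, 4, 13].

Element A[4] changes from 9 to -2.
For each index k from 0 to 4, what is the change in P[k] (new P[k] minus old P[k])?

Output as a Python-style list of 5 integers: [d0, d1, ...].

Answer: [0, 0, 0, 0, -11]

Derivation:
Element change: A[4] 9 -> -2, delta = -11
For k < 4: P[k] unchanged, delta_P[k] = 0
For k >= 4: P[k] shifts by exactly -11
Delta array: [0, 0, 0, 0, -11]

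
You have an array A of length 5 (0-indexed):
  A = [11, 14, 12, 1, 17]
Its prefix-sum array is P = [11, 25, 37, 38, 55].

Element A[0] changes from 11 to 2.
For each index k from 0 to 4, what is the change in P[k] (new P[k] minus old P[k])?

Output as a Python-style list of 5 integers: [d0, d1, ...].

Answer: [-9, -9, -9, -9, -9]

Derivation:
Element change: A[0] 11 -> 2, delta = -9
For k < 0: P[k] unchanged, delta_P[k] = 0
For k >= 0: P[k] shifts by exactly -9
Delta array: [-9, -9, -9, -9, -9]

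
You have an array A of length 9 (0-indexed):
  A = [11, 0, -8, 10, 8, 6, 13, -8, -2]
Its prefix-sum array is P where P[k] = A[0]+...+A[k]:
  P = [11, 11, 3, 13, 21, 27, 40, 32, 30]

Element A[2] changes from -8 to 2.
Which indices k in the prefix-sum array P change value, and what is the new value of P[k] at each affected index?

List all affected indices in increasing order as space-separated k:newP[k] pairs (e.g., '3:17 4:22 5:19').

P[k] = A[0] + ... + A[k]
P[k] includes A[2] iff k >= 2
Affected indices: 2, 3, ..., 8; delta = 10
  P[2]: 3 + 10 = 13
  P[3]: 13 + 10 = 23
  P[4]: 21 + 10 = 31
  P[5]: 27 + 10 = 37
  P[6]: 40 + 10 = 50
  P[7]: 32 + 10 = 42
  P[8]: 30 + 10 = 40

Answer: 2:13 3:23 4:31 5:37 6:50 7:42 8:40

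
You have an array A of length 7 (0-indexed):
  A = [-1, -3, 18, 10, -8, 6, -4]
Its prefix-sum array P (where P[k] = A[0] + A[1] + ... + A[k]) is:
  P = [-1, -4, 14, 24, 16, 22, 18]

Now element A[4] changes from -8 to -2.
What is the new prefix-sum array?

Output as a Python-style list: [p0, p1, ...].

Answer: [-1, -4, 14, 24, 22, 28, 24]

Derivation:
Change: A[4] -8 -> -2, delta = 6
P[k] for k < 4: unchanged (A[4] not included)
P[k] for k >= 4: shift by delta = 6
  P[0] = -1 + 0 = -1
  P[1] = -4 + 0 = -4
  P[2] = 14 + 0 = 14
  P[3] = 24 + 0 = 24
  P[4] = 16 + 6 = 22
  P[5] = 22 + 6 = 28
  P[6] = 18 + 6 = 24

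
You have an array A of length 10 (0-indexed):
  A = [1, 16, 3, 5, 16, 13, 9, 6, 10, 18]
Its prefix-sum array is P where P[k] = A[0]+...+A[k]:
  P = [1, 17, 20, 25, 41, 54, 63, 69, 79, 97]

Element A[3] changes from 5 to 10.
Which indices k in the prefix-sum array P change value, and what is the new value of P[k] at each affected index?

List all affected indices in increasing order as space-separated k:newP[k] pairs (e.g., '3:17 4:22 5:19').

Answer: 3:30 4:46 5:59 6:68 7:74 8:84 9:102

Derivation:
P[k] = A[0] + ... + A[k]
P[k] includes A[3] iff k >= 3
Affected indices: 3, 4, ..., 9; delta = 5
  P[3]: 25 + 5 = 30
  P[4]: 41 + 5 = 46
  P[5]: 54 + 5 = 59
  P[6]: 63 + 5 = 68
  P[7]: 69 + 5 = 74
  P[8]: 79 + 5 = 84
  P[9]: 97 + 5 = 102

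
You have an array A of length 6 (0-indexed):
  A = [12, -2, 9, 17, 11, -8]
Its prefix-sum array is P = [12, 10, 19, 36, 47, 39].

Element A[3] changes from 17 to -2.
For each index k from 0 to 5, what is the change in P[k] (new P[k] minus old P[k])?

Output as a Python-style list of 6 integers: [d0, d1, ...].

Element change: A[3] 17 -> -2, delta = -19
For k < 3: P[k] unchanged, delta_P[k] = 0
For k >= 3: P[k] shifts by exactly -19
Delta array: [0, 0, 0, -19, -19, -19]

Answer: [0, 0, 0, -19, -19, -19]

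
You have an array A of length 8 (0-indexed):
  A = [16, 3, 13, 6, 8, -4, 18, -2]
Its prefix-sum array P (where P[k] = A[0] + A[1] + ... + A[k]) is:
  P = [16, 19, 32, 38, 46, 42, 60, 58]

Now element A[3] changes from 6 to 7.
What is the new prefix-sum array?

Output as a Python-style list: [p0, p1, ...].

Answer: [16, 19, 32, 39, 47, 43, 61, 59]

Derivation:
Change: A[3] 6 -> 7, delta = 1
P[k] for k < 3: unchanged (A[3] not included)
P[k] for k >= 3: shift by delta = 1
  P[0] = 16 + 0 = 16
  P[1] = 19 + 0 = 19
  P[2] = 32 + 0 = 32
  P[3] = 38 + 1 = 39
  P[4] = 46 + 1 = 47
  P[5] = 42 + 1 = 43
  P[6] = 60 + 1 = 61
  P[7] = 58 + 1 = 59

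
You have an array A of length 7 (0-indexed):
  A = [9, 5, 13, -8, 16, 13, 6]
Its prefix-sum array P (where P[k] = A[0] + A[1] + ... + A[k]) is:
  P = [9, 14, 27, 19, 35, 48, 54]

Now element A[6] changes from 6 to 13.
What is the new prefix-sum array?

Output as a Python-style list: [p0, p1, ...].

Answer: [9, 14, 27, 19, 35, 48, 61]

Derivation:
Change: A[6] 6 -> 13, delta = 7
P[k] for k < 6: unchanged (A[6] not included)
P[k] for k >= 6: shift by delta = 7
  P[0] = 9 + 0 = 9
  P[1] = 14 + 0 = 14
  P[2] = 27 + 0 = 27
  P[3] = 19 + 0 = 19
  P[4] = 35 + 0 = 35
  P[5] = 48 + 0 = 48
  P[6] = 54 + 7 = 61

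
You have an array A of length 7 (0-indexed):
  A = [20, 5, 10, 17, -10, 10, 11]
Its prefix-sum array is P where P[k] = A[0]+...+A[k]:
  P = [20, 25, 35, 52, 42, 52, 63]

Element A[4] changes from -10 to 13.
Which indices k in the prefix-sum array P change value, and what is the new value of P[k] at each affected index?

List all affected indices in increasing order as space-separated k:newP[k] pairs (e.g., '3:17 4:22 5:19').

Answer: 4:65 5:75 6:86

Derivation:
P[k] = A[0] + ... + A[k]
P[k] includes A[4] iff k >= 4
Affected indices: 4, 5, ..., 6; delta = 23
  P[4]: 42 + 23 = 65
  P[5]: 52 + 23 = 75
  P[6]: 63 + 23 = 86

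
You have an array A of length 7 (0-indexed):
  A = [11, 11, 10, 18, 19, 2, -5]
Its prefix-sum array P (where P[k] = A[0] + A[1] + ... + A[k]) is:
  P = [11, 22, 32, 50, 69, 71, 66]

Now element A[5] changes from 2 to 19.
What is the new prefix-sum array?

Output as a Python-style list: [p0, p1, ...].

Change: A[5] 2 -> 19, delta = 17
P[k] for k < 5: unchanged (A[5] not included)
P[k] for k >= 5: shift by delta = 17
  P[0] = 11 + 0 = 11
  P[1] = 22 + 0 = 22
  P[2] = 32 + 0 = 32
  P[3] = 50 + 0 = 50
  P[4] = 69 + 0 = 69
  P[5] = 71 + 17 = 88
  P[6] = 66 + 17 = 83

Answer: [11, 22, 32, 50, 69, 88, 83]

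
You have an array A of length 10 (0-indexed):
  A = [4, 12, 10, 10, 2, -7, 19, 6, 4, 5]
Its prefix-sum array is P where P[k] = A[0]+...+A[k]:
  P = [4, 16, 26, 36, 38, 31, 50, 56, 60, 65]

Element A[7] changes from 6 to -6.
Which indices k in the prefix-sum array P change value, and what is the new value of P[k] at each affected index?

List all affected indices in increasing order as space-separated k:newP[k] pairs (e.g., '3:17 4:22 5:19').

Answer: 7:44 8:48 9:53

Derivation:
P[k] = A[0] + ... + A[k]
P[k] includes A[7] iff k >= 7
Affected indices: 7, 8, ..., 9; delta = -12
  P[7]: 56 + -12 = 44
  P[8]: 60 + -12 = 48
  P[9]: 65 + -12 = 53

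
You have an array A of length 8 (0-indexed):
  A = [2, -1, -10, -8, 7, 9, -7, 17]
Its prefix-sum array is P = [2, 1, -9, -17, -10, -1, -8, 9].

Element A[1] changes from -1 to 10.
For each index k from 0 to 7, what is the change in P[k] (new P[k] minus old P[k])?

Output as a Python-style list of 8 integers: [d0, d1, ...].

Answer: [0, 11, 11, 11, 11, 11, 11, 11]

Derivation:
Element change: A[1] -1 -> 10, delta = 11
For k < 1: P[k] unchanged, delta_P[k] = 0
For k >= 1: P[k] shifts by exactly 11
Delta array: [0, 11, 11, 11, 11, 11, 11, 11]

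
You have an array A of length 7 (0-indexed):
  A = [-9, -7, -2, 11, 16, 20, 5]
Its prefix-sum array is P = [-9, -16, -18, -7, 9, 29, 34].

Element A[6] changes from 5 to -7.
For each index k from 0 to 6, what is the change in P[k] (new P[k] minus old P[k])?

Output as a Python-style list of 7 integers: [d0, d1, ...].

Answer: [0, 0, 0, 0, 0, 0, -12]

Derivation:
Element change: A[6] 5 -> -7, delta = -12
For k < 6: P[k] unchanged, delta_P[k] = 0
For k >= 6: P[k] shifts by exactly -12
Delta array: [0, 0, 0, 0, 0, 0, -12]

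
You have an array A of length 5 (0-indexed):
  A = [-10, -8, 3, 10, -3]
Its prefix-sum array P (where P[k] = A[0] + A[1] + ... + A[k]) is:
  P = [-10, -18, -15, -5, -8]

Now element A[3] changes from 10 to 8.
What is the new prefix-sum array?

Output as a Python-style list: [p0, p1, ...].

Change: A[3] 10 -> 8, delta = -2
P[k] for k < 3: unchanged (A[3] not included)
P[k] for k >= 3: shift by delta = -2
  P[0] = -10 + 0 = -10
  P[1] = -18 + 0 = -18
  P[2] = -15 + 0 = -15
  P[3] = -5 + -2 = -7
  P[4] = -8 + -2 = -10

Answer: [-10, -18, -15, -7, -10]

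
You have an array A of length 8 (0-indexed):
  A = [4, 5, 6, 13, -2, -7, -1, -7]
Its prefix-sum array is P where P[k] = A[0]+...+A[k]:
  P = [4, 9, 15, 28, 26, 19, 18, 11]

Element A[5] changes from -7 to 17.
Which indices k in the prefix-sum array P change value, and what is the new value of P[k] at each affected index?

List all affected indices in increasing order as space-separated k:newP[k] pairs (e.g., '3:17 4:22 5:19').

Answer: 5:43 6:42 7:35

Derivation:
P[k] = A[0] + ... + A[k]
P[k] includes A[5] iff k >= 5
Affected indices: 5, 6, ..., 7; delta = 24
  P[5]: 19 + 24 = 43
  P[6]: 18 + 24 = 42
  P[7]: 11 + 24 = 35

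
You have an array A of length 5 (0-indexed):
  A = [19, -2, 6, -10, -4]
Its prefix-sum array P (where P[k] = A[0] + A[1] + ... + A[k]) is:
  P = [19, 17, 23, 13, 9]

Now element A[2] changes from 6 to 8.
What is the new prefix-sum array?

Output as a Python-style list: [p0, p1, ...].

Answer: [19, 17, 25, 15, 11]

Derivation:
Change: A[2] 6 -> 8, delta = 2
P[k] for k < 2: unchanged (A[2] not included)
P[k] for k >= 2: shift by delta = 2
  P[0] = 19 + 0 = 19
  P[1] = 17 + 0 = 17
  P[2] = 23 + 2 = 25
  P[3] = 13 + 2 = 15
  P[4] = 9 + 2 = 11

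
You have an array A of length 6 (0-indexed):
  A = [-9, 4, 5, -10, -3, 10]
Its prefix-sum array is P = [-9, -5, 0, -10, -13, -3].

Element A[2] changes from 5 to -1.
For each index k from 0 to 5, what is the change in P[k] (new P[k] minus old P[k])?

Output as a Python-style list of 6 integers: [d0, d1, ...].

Answer: [0, 0, -6, -6, -6, -6]

Derivation:
Element change: A[2] 5 -> -1, delta = -6
For k < 2: P[k] unchanged, delta_P[k] = 0
For k >= 2: P[k] shifts by exactly -6
Delta array: [0, 0, -6, -6, -6, -6]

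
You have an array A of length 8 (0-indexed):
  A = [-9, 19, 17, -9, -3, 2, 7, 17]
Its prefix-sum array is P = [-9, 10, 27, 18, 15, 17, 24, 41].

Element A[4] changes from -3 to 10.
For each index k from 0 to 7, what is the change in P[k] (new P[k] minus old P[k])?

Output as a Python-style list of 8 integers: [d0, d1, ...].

Element change: A[4] -3 -> 10, delta = 13
For k < 4: P[k] unchanged, delta_P[k] = 0
For k >= 4: P[k] shifts by exactly 13
Delta array: [0, 0, 0, 0, 13, 13, 13, 13]

Answer: [0, 0, 0, 0, 13, 13, 13, 13]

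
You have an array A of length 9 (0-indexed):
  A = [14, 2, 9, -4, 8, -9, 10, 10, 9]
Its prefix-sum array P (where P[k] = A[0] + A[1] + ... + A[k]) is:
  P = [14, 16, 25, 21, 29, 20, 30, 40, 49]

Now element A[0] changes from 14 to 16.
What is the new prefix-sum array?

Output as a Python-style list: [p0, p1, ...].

Change: A[0] 14 -> 16, delta = 2
P[k] for k < 0: unchanged (A[0] not included)
P[k] for k >= 0: shift by delta = 2
  P[0] = 14 + 2 = 16
  P[1] = 16 + 2 = 18
  P[2] = 25 + 2 = 27
  P[3] = 21 + 2 = 23
  P[4] = 29 + 2 = 31
  P[5] = 20 + 2 = 22
  P[6] = 30 + 2 = 32
  P[7] = 40 + 2 = 42
  P[8] = 49 + 2 = 51

Answer: [16, 18, 27, 23, 31, 22, 32, 42, 51]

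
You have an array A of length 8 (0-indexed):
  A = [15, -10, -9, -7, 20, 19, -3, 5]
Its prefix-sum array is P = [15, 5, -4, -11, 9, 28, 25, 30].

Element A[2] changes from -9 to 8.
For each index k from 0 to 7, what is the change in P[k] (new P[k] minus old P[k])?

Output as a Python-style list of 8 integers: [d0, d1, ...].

Element change: A[2] -9 -> 8, delta = 17
For k < 2: P[k] unchanged, delta_P[k] = 0
For k >= 2: P[k] shifts by exactly 17
Delta array: [0, 0, 17, 17, 17, 17, 17, 17]

Answer: [0, 0, 17, 17, 17, 17, 17, 17]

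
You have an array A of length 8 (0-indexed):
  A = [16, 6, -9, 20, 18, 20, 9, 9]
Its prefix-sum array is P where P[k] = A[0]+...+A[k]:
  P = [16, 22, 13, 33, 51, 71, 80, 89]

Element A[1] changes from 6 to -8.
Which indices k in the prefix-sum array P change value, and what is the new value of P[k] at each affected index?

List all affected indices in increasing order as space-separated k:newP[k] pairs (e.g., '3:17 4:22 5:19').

Answer: 1:8 2:-1 3:19 4:37 5:57 6:66 7:75

Derivation:
P[k] = A[0] + ... + A[k]
P[k] includes A[1] iff k >= 1
Affected indices: 1, 2, ..., 7; delta = -14
  P[1]: 22 + -14 = 8
  P[2]: 13 + -14 = -1
  P[3]: 33 + -14 = 19
  P[4]: 51 + -14 = 37
  P[5]: 71 + -14 = 57
  P[6]: 80 + -14 = 66
  P[7]: 89 + -14 = 75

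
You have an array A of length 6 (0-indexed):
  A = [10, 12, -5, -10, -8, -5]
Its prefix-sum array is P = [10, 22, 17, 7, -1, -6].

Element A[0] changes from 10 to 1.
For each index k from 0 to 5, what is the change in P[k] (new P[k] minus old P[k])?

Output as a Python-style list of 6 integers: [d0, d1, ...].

Element change: A[0] 10 -> 1, delta = -9
For k < 0: P[k] unchanged, delta_P[k] = 0
For k >= 0: P[k] shifts by exactly -9
Delta array: [-9, -9, -9, -9, -9, -9]

Answer: [-9, -9, -9, -9, -9, -9]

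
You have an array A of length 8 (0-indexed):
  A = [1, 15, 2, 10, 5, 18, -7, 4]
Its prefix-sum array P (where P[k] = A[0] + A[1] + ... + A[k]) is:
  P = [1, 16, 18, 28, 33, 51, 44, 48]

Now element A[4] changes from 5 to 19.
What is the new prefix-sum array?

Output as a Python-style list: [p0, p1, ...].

Answer: [1, 16, 18, 28, 47, 65, 58, 62]

Derivation:
Change: A[4] 5 -> 19, delta = 14
P[k] for k < 4: unchanged (A[4] not included)
P[k] for k >= 4: shift by delta = 14
  P[0] = 1 + 0 = 1
  P[1] = 16 + 0 = 16
  P[2] = 18 + 0 = 18
  P[3] = 28 + 0 = 28
  P[4] = 33 + 14 = 47
  P[5] = 51 + 14 = 65
  P[6] = 44 + 14 = 58
  P[7] = 48 + 14 = 62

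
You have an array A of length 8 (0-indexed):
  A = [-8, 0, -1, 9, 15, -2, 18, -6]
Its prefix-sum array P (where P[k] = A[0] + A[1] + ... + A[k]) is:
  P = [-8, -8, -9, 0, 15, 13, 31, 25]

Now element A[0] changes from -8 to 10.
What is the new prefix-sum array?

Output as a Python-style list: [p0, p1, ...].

Answer: [10, 10, 9, 18, 33, 31, 49, 43]

Derivation:
Change: A[0] -8 -> 10, delta = 18
P[k] for k < 0: unchanged (A[0] not included)
P[k] for k >= 0: shift by delta = 18
  P[0] = -8 + 18 = 10
  P[1] = -8 + 18 = 10
  P[2] = -9 + 18 = 9
  P[3] = 0 + 18 = 18
  P[4] = 15 + 18 = 33
  P[5] = 13 + 18 = 31
  P[6] = 31 + 18 = 49
  P[7] = 25 + 18 = 43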